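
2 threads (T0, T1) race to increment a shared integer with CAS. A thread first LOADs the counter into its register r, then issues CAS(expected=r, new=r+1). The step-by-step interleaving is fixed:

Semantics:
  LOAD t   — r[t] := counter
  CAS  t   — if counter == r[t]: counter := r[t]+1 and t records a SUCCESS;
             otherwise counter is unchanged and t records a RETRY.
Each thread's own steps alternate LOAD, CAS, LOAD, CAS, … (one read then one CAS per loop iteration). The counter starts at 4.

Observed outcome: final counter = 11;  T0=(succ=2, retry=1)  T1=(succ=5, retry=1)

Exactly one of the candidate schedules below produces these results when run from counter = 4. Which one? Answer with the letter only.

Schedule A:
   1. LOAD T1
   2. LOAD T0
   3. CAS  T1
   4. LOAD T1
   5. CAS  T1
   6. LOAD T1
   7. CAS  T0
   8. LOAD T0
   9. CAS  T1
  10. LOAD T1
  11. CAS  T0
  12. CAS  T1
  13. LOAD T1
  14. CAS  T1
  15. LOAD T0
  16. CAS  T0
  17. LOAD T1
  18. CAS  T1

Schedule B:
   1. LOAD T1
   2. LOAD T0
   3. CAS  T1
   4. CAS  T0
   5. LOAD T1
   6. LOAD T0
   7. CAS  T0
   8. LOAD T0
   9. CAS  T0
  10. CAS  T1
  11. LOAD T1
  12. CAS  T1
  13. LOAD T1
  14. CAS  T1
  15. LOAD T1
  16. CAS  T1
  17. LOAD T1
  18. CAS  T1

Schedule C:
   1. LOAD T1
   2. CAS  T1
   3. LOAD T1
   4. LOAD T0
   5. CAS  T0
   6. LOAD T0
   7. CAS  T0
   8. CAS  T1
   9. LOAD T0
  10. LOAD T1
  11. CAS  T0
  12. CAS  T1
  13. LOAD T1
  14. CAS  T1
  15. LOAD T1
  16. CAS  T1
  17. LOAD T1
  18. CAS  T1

B

Simulating candidate B:
step 1: T1 LOAD ⇒ load; ctr=4 reg=4
step 2: T0 LOAD ⇒ load; ctr=4 reg=4
step 3: T1 CAS ⇒ ok; ctr=5 reg=4
step 4: T0 CAS ⇒ retry; ctr=5 reg=4
step 5: T1 LOAD ⇒ load; ctr=5 reg=5
step 6: T0 LOAD ⇒ load; ctr=5 reg=5
step 7: T0 CAS ⇒ ok; ctr=6 reg=5
step 8: T0 LOAD ⇒ load; ctr=6 reg=6
step 9: T0 CAS ⇒ ok; ctr=7 reg=6
step 10: T1 CAS ⇒ retry; ctr=7 reg=5
step 11: T1 LOAD ⇒ load; ctr=7 reg=7
step 12: T1 CAS ⇒ ok; ctr=8 reg=7
step 13: T1 LOAD ⇒ load; ctr=8 reg=8
step 14: T1 CAS ⇒ ok; ctr=9 reg=8
step 15: T1 LOAD ⇒ load; ctr=9 reg=9
step 16: T1 CAS ⇒ ok; ctr=10 reg=9
step 17: T1 LOAD ⇒ load; ctr=10 reg=10
step 18: T1 CAS ⇒ ok; ctr=11 reg=10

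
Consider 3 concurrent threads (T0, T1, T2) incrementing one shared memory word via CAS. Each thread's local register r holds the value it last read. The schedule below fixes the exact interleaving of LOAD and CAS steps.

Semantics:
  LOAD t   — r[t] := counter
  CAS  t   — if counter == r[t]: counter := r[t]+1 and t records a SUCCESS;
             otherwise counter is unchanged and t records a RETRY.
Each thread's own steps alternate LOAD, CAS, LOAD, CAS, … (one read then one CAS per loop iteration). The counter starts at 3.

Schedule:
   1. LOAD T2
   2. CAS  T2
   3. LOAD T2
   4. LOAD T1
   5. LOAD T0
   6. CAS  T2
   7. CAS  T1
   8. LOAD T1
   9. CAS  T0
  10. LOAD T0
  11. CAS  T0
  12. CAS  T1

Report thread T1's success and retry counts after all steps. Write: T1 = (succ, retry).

#1 T2 reads 3
#2 T2 CAS(3→4) writes; counter now 4
#3 T2 reads 4
#4 T1 reads 4
#5 T0 reads 4
#6 T2 CAS(4→5) writes; counter now 5
#7 T1 CAS(4→5) fails; counter now 5
#8 T1 reads 5
#9 T0 CAS(4→5) fails; counter now 5
#10 T0 reads 5
#11 T0 CAS(5→6) writes; counter now 6
#12 T1 CAS(5→6) fails; counter now 6

T1 = (0, 2)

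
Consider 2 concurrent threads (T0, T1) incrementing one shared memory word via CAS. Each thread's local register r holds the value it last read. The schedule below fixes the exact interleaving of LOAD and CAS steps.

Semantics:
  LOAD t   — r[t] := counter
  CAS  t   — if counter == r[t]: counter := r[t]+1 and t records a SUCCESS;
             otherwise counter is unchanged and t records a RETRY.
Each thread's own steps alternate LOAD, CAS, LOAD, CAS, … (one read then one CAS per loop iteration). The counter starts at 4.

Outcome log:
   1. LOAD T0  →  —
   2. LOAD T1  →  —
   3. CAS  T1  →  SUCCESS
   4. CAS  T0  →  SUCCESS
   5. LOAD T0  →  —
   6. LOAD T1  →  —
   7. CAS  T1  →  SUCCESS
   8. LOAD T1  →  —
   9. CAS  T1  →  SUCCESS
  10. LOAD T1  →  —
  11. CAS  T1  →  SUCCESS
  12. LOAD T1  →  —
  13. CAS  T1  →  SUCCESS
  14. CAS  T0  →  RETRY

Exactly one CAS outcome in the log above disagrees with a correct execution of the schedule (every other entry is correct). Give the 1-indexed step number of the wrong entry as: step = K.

Re-executing:
T0 LOAD — after: cnt=4, r=4 — load
T1 LOAD — after: cnt=4, r=4 — load
T1 CAS — after: cnt=5, r=4 — ok
T0 CAS — after: cnt=5, r=4 — retry
T0 LOAD — after: cnt=5, r=5 — load
T1 LOAD — after: cnt=5, r=5 — load
T1 CAS — after: cnt=6, r=5 — ok
T1 LOAD — after: cnt=6, r=6 — load
T1 CAS — after: cnt=7, r=6 — ok
T1 LOAD — after: cnt=7, r=7 — load
T1 CAS — after: cnt=8, r=7 — ok
T1 LOAD — after: cnt=8, r=8 — load
T1 CAS — after: cnt=9, r=8 — ok
T0 CAS — after: cnt=9, r=5 — retry
Log disagrees first at step 4.

step = 4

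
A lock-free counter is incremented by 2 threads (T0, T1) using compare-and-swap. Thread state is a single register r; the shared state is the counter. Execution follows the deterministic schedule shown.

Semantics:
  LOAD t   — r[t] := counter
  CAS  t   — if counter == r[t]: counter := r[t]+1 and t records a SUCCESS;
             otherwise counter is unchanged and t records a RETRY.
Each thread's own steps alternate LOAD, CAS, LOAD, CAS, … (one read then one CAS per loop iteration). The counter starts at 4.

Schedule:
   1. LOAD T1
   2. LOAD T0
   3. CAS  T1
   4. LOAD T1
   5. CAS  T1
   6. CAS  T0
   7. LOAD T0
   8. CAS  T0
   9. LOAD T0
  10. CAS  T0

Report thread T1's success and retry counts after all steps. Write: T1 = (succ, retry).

T1 = (2, 0)

T1 LOAD — after: cnt=4, r=4 — load
T0 LOAD — after: cnt=4, r=4 — load
T1 CAS — after: cnt=5, r=4 — ok
T1 LOAD — after: cnt=5, r=5 — load
T1 CAS — after: cnt=6, r=5 — ok
T0 CAS — after: cnt=6, r=4 — retry
T0 LOAD — after: cnt=6, r=6 — load
T0 CAS — after: cnt=7, r=6 — ok
T0 LOAD — after: cnt=7, r=7 — load
T0 CAS — after: cnt=8, r=7 — ok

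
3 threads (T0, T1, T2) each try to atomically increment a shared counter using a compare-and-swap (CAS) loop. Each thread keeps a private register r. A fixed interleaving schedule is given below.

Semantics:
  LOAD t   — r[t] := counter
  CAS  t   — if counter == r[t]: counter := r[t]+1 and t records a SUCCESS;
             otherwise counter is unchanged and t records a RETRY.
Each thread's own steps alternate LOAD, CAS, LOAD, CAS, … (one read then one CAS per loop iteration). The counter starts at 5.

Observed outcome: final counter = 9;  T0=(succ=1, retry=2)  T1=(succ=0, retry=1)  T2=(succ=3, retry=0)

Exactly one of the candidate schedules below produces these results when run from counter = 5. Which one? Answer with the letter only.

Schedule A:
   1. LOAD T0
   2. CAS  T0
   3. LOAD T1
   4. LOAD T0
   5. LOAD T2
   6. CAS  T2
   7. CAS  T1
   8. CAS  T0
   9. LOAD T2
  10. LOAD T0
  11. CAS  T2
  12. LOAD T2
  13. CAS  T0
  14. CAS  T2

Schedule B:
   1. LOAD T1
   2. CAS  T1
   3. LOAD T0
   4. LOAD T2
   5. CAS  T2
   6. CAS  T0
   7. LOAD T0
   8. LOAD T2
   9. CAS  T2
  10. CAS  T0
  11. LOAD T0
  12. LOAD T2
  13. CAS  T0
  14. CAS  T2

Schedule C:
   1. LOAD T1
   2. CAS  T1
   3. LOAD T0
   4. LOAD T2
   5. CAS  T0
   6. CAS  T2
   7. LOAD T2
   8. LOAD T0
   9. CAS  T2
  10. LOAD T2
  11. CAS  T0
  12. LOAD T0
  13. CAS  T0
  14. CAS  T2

Tracing schedule A:
#1 T0 reads 5
#2 T0 CAS(5→6) writes; counter now 6
#3 T1 reads 6
#4 T0 reads 6
#5 T2 reads 6
#6 T2 CAS(6→7) writes; counter now 7
#7 T1 CAS(6→7) fails; counter now 7
#8 T0 CAS(6→7) fails; counter now 7
#9 T2 reads 7
#10 T0 reads 7
#11 T2 CAS(7→8) writes; counter now 8
#12 T2 reads 8
#13 T0 CAS(7→8) fails; counter now 8
#14 T2 CAS(8→9) writes; counter now 9

A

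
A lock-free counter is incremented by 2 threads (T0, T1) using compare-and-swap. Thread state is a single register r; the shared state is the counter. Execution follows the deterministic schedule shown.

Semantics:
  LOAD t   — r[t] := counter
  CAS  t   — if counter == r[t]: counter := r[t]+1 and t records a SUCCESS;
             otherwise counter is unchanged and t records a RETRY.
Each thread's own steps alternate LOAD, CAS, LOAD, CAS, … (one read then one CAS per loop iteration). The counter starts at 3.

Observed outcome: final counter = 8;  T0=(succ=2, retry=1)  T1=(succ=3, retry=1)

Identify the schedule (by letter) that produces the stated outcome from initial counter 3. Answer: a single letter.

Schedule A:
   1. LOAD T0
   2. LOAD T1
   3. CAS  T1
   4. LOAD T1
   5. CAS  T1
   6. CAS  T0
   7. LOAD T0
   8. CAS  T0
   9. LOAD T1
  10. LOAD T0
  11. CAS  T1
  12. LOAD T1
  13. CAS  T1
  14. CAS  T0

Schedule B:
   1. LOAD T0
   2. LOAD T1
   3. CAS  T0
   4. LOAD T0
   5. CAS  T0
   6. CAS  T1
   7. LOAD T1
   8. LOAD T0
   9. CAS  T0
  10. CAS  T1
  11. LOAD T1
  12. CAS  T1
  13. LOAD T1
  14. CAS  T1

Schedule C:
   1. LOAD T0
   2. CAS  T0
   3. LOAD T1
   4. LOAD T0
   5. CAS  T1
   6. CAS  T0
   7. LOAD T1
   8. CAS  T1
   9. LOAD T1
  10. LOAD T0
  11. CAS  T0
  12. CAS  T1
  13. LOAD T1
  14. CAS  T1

C

Run C:
1. LOAD T0 → mem=3 r[T0]=3 [LOAD]
2. CAS T0 → mem=4 r[T0]=3 [OK]
3. LOAD T1 → mem=4 r[T1]=4 [LOAD]
4. LOAD T0 → mem=4 r[T0]=4 [LOAD]
5. CAS T1 → mem=5 r[T1]=4 [OK]
6. CAS T0 → mem=5 r[T0]=4 [RETRY]
7. LOAD T1 → mem=5 r[T1]=5 [LOAD]
8. CAS T1 → mem=6 r[T1]=5 [OK]
9. LOAD T1 → mem=6 r[T1]=6 [LOAD]
10. LOAD T0 → mem=6 r[T0]=6 [LOAD]
11. CAS T0 → mem=7 r[T0]=6 [OK]
12. CAS T1 → mem=7 r[T1]=6 [RETRY]
13. LOAD T1 → mem=7 r[T1]=7 [LOAD]
14. CAS T1 → mem=8 r[T1]=7 [OK]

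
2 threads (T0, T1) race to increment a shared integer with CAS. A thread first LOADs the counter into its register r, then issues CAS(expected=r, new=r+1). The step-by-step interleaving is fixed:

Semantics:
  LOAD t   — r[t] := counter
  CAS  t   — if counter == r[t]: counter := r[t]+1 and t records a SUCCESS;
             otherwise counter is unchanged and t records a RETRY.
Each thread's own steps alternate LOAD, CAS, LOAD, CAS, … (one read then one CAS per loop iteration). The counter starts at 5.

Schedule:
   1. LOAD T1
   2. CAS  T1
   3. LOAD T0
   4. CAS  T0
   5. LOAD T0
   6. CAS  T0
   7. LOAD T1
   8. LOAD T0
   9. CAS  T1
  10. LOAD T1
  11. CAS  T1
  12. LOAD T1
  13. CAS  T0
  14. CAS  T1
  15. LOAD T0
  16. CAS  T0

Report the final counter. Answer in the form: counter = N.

counter = 12

step 1: T1 LOAD ⇒ load; ctr=5 reg=5
step 2: T1 CAS ⇒ ok; ctr=6 reg=5
step 3: T0 LOAD ⇒ load; ctr=6 reg=6
step 4: T0 CAS ⇒ ok; ctr=7 reg=6
step 5: T0 LOAD ⇒ load; ctr=7 reg=7
step 6: T0 CAS ⇒ ok; ctr=8 reg=7
step 7: T1 LOAD ⇒ load; ctr=8 reg=8
step 8: T0 LOAD ⇒ load; ctr=8 reg=8
step 9: T1 CAS ⇒ ok; ctr=9 reg=8
step 10: T1 LOAD ⇒ load; ctr=9 reg=9
step 11: T1 CAS ⇒ ok; ctr=10 reg=9
step 12: T1 LOAD ⇒ load; ctr=10 reg=10
step 13: T0 CAS ⇒ retry; ctr=10 reg=8
step 14: T1 CAS ⇒ ok; ctr=11 reg=10
step 15: T0 LOAD ⇒ load; ctr=11 reg=11
step 16: T0 CAS ⇒ ok; ctr=12 reg=11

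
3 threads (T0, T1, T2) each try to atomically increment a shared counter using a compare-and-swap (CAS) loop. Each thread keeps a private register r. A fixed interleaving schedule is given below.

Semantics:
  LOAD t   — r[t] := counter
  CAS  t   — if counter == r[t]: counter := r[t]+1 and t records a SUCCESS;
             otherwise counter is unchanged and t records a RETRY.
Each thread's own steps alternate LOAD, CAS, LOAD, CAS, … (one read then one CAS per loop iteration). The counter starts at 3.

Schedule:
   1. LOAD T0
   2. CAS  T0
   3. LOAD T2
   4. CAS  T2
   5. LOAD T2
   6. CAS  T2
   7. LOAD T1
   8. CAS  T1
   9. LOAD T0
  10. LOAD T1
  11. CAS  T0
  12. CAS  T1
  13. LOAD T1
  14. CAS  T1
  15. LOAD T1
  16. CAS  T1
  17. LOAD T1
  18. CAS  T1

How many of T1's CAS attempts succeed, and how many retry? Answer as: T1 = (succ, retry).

T1 = (4, 1)

#1 T0 reads 3
#2 T0 CAS(3→4) writes; counter now 4
#3 T2 reads 4
#4 T2 CAS(4→5) writes; counter now 5
#5 T2 reads 5
#6 T2 CAS(5→6) writes; counter now 6
#7 T1 reads 6
#8 T1 CAS(6→7) writes; counter now 7
#9 T0 reads 7
#10 T1 reads 7
#11 T0 CAS(7→8) writes; counter now 8
#12 T1 CAS(7→8) fails; counter now 8
#13 T1 reads 8
#14 T1 CAS(8→9) writes; counter now 9
#15 T1 reads 9
#16 T1 CAS(9→10) writes; counter now 10
#17 T1 reads 10
#18 T1 CAS(10→11) writes; counter now 11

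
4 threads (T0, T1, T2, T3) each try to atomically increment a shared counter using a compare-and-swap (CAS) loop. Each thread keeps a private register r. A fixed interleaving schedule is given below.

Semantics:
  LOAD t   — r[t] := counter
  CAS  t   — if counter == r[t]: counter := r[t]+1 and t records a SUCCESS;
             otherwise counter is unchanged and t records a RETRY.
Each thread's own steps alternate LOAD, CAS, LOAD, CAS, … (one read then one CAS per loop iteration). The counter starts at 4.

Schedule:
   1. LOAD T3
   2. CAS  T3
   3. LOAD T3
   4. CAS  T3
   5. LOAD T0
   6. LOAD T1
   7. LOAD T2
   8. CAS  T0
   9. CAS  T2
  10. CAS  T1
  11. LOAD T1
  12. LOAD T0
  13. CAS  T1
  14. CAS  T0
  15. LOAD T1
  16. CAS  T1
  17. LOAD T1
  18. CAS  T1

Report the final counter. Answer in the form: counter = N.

counter = 10

[1] T3.load  rd  (counter 4, T3.r 4)
[2] T3.cas  hit  (counter 5, T3.r 4)
[3] T3.load  rd  (counter 5, T3.r 5)
[4] T3.cas  hit  (counter 6, T3.r 5)
[5] T0.load  rd  (counter 6, T0.r 6)
[6] T1.load  rd  (counter 6, T1.r 6)
[7] T2.load  rd  (counter 6, T2.r 6)
[8] T0.cas  hit  (counter 7, T0.r 6)
[9] T2.cas  miss  (counter 7, T2.r 6)
[10] T1.cas  miss  (counter 7, T1.r 6)
[11] T1.load  rd  (counter 7, T1.r 7)
[12] T0.load  rd  (counter 7, T0.r 7)
[13] T1.cas  hit  (counter 8, T1.r 7)
[14] T0.cas  miss  (counter 8, T0.r 7)
[15] T1.load  rd  (counter 8, T1.r 8)
[16] T1.cas  hit  (counter 9, T1.r 8)
[17] T1.load  rd  (counter 9, T1.r 9)
[18] T1.cas  hit  (counter 10, T1.r 9)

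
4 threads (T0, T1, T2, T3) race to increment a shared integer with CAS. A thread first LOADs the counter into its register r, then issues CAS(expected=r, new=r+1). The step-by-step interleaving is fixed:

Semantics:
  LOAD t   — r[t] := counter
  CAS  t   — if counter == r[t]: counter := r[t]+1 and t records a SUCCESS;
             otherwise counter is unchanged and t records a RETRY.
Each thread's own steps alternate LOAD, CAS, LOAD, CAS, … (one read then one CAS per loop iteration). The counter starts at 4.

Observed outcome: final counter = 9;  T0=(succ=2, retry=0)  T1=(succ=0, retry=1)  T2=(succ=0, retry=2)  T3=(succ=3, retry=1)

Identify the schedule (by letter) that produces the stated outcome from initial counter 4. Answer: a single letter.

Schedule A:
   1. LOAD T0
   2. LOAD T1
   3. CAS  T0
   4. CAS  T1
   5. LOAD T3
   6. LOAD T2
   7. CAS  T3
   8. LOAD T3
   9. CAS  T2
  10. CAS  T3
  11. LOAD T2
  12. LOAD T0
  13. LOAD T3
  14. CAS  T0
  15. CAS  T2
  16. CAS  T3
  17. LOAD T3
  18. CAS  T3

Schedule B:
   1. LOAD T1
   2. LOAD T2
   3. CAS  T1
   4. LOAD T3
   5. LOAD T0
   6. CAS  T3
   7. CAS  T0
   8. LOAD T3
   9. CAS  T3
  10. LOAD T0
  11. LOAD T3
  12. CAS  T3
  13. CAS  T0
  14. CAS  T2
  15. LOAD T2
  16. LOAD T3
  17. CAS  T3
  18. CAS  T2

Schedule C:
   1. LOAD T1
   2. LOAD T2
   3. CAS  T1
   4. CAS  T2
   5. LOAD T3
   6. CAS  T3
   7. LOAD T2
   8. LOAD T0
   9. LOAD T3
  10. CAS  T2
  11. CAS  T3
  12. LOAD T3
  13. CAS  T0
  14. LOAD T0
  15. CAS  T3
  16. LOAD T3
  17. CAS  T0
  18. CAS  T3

Simulating candidate A:
   1) LOAD T0:  M=4  r_T0=4
   2) LOAD T1:  M=4  r_T1=4
   3) CAS  T0:  M=5  r_T0=4 ✓
   4) CAS  T1:  M=5  r_T1=4 ✗
   5) LOAD T3:  M=5  r_T3=5
   6) LOAD T2:  M=5  r_T2=5
   7) CAS  T3:  M=6  r_T3=5 ✓
   8) LOAD T3:  M=6  r_T3=6
   9) CAS  T2:  M=6  r_T2=5 ✗
  10) CAS  T3:  M=7  r_T3=6 ✓
  11) LOAD T2:  M=7  r_T2=7
  12) LOAD T0:  M=7  r_T0=7
  13) LOAD T3:  M=7  r_T3=7
  14) CAS  T0:  M=8  r_T0=7 ✓
  15) CAS  T2:  M=8  r_T2=7 ✗
  16) CAS  T3:  M=8  r_T3=7 ✗
  17) LOAD T3:  M=8  r_T3=8
  18) CAS  T3:  M=9  r_T3=8 ✓

A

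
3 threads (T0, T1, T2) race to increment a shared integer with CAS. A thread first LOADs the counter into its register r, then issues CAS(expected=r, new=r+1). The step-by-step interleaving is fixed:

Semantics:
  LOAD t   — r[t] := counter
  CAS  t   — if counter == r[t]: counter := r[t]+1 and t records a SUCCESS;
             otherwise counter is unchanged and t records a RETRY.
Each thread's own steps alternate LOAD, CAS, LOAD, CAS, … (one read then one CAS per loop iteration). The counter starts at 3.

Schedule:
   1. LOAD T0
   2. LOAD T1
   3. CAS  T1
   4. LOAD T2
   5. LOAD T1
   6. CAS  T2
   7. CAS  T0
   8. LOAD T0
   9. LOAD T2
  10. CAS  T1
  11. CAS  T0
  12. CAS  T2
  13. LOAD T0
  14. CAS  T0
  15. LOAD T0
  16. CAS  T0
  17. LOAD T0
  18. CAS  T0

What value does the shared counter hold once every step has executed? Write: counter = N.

[1] T0.load  rd  (counter 3, T0.r 3)
[2] T1.load  rd  (counter 3, T1.r 3)
[3] T1.cas  hit  (counter 4, T1.r 3)
[4] T2.load  rd  (counter 4, T2.r 4)
[5] T1.load  rd  (counter 4, T1.r 4)
[6] T2.cas  hit  (counter 5, T2.r 4)
[7] T0.cas  miss  (counter 5, T0.r 3)
[8] T0.load  rd  (counter 5, T0.r 5)
[9] T2.load  rd  (counter 5, T2.r 5)
[10] T1.cas  miss  (counter 5, T1.r 4)
[11] T0.cas  hit  (counter 6, T0.r 5)
[12] T2.cas  miss  (counter 6, T2.r 5)
[13] T0.load  rd  (counter 6, T0.r 6)
[14] T0.cas  hit  (counter 7, T0.r 6)
[15] T0.load  rd  (counter 7, T0.r 7)
[16] T0.cas  hit  (counter 8, T0.r 7)
[17] T0.load  rd  (counter 8, T0.r 8)
[18] T0.cas  hit  (counter 9, T0.r 8)

counter = 9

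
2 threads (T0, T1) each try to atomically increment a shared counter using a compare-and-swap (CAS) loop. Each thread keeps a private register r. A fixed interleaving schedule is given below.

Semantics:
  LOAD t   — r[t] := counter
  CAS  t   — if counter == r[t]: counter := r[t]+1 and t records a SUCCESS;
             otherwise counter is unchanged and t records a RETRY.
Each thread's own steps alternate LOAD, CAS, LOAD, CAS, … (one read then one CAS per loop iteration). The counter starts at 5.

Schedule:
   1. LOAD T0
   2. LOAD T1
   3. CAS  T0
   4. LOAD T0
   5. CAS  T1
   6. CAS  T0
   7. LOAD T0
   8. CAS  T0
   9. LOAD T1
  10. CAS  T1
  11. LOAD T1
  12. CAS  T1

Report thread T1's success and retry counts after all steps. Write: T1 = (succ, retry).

step 1: T0 LOAD ⇒ load; ctr=5 reg=5
step 2: T1 LOAD ⇒ load; ctr=5 reg=5
step 3: T0 CAS ⇒ ok; ctr=6 reg=5
step 4: T0 LOAD ⇒ load; ctr=6 reg=6
step 5: T1 CAS ⇒ retry; ctr=6 reg=5
step 6: T0 CAS ⇒ ok; ctr=7 reg=6
step 7: T0 LOAD ⇒ load; ctr=7 reg=7
step 8: T0 CAS ⇒ ok; ctr=8 reg=7
step 9: T1 LOAD ⇒ load; ctr=8 reg=8
step 10: T1 CAS ⇒ ok; ctr=9 reg=8
step 11: T1 LOAD ⇒ load; ctr=9 reg=9
step 12: T1 CAS ⇒ ok; ctr=10 reg=9

T1 = (2, 1)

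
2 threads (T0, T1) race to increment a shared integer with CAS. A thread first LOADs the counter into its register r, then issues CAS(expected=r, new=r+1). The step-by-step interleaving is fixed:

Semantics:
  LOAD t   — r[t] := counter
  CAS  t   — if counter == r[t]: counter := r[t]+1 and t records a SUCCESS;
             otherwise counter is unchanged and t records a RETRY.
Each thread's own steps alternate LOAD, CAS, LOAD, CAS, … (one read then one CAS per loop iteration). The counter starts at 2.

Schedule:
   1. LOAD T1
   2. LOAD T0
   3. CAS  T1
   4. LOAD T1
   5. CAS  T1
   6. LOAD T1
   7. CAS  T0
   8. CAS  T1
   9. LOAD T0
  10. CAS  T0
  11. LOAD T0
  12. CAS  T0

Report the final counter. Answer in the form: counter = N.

counter = 7

#1 T1 reads 2
#2 T0 reads 2
#3 T1 CAS(2→3) writes; counter now 3
#4 T1 reads 3
#5 T1 CAS(3→4) writes; counter now 4
#6 T1 reads 4
#7 T0 CAS(2→3) fails; counter now 4
#8 T1 CAS(4→5) writes; counter now 5
#9 T0 reads 5
#10 T0 CAS(5→6) writes; counter now 6
#11 T0 reads 6
#12 T0 CAS(6→7) writes; counter now 7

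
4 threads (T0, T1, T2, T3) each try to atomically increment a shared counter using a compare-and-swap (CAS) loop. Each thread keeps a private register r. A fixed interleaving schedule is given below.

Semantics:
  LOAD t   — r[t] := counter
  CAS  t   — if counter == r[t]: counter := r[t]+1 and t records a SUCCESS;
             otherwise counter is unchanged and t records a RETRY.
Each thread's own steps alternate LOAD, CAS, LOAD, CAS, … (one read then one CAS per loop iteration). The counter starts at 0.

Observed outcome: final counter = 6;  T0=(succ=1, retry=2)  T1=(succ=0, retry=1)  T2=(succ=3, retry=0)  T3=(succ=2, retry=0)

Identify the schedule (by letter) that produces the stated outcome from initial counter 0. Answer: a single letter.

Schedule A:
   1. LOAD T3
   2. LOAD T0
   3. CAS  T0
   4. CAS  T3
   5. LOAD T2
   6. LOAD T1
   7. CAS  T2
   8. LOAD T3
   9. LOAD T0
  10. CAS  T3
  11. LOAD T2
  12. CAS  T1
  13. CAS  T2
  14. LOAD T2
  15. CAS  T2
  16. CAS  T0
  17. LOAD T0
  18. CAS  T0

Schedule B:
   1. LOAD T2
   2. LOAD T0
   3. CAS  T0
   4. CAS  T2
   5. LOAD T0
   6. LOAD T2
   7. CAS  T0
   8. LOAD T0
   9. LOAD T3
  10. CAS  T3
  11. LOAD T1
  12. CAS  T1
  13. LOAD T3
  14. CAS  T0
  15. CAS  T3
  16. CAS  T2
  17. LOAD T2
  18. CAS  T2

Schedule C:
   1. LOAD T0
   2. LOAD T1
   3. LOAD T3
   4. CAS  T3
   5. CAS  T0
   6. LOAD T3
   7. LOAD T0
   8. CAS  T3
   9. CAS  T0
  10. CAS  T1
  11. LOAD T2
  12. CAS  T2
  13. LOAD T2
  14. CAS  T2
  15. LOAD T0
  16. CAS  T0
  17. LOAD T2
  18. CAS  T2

Tracing schedule C:
T0 LOAD — after: cnt=0, r=0 — load
T1 LOAD — after: cnt=0, r=0 — load
T3 LOAD — after: cnt=0, r=0 — load
T3 CAS — after: cnt=1, r=0 — ok
T0 CAS — after: cnt=1, r=0 — retry
T3 LOAD — after: cnt=1, r=1 — load
T0 LOAD — after: cnt=1, r=1 — load
T3 CAS — after: cnt=2, r=1 — ok
T0 CAS — after: cnt=2, r=1 — retry
T1 CAS — after: cnt=2, r=0 — retry
T2 LOAD — after: cnt=2, r=2 — load
T2 CAS — after: cnt=3, r=2 — ok
T2 LOAD — after: cnt=3, r=3 — load
T2 CAS — after: cnt=4, r=3 — ok
T0 LOAD — after: cnt=4, r=4 — load
T0 CAS — after: cnt=5, r=4 — ok
T2 LOAD — after: cnt=5, r=5 — load
T2 CAS — after: cnt=6, r=5 — ok

C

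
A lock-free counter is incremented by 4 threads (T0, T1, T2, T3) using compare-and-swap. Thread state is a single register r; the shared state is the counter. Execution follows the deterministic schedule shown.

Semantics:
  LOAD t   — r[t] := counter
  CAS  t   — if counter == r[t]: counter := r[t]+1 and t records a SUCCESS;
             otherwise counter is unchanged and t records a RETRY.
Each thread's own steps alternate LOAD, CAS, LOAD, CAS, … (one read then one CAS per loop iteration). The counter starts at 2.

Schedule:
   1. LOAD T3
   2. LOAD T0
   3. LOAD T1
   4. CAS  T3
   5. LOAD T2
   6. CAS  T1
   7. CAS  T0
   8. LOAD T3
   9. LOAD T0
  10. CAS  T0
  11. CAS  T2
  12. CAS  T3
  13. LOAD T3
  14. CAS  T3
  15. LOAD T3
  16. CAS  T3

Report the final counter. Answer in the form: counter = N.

counter = 6

[1] T3.load  rd  (counter 2, T3.r 2)
[2] T0.load  rd  (counter 2, T0.r 2)
[3] T1.load  rd  (counter 2, T1.r 2)
[4] T3.cas  hit  (counter 3, T3.r 2)
[5] T2.load  rd  (counter 3, T2.r 3)
[6] T1.cas  miss  (counter 3, T1.r 2)
[7] T0.cas  miss  (counter 3, T0.r 2)
[8] T3.load  rd  (counter 3, T3.r 3)
[9] T0.load  rd  (counter 3, T0.r 3)
[10] T0.cas  hit  (counter 4, T0.r 3)
[11] T2.cas  miss  (counter 4, T2.r 3)
[12] T3.cas  miss  (counter 4, T3.r 3)
[13] T3.load  rd  (counter 4, T3.r 4)
[14] T3.cas  hit  (counter 5, T3.r 4)
[15] T3.load  rd  (counter 5, T3.r 5)
[16] T3.cas  hit  (counter 6, T3.r 5)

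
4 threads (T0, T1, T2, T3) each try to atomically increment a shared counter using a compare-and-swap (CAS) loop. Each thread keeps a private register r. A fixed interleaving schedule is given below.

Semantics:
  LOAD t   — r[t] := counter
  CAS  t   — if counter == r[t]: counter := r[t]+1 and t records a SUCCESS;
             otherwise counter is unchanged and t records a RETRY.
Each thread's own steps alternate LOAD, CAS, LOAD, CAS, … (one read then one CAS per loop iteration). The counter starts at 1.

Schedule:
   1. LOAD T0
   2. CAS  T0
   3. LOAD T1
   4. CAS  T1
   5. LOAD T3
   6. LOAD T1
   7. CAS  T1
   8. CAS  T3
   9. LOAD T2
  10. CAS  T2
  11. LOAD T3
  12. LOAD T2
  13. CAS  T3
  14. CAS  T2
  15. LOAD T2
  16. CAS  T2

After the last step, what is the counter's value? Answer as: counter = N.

counter = 7

T0 LOAD — after: cnt=1, r=1 — load
T0 CAS — after: cnt=2, r=1 — ok
T1 LOAD — after: cnt=2, r=2 — load
T1 CAS — after: cnt=3, r=2 — ok
T3 LOAD — after: cnt=3, r=3 — load
T1 LOAD — after: cnt=3, r=3 — load
T1 CAS — after: cnt=4, r=3 — ok
T3 CAS — after: cnt=4, r=3 — retry
T2 LOAD — after: cnt=4, r=4 — load
T2 CAS — after: cnt=5, r=4 — ok
T3 LOAD — after: cnt=5, r=5 — load
T2 LOAD — after: cnt=5, r=5 — load
T3 CAS — after: cnt=6, r=5 — ok
T2 CAS — after: cnt=6, r=5 — retry
T2 LOAD — after: cnt=6, r=6 — load
T2 CAS — after: cnt=7, r=6 — ok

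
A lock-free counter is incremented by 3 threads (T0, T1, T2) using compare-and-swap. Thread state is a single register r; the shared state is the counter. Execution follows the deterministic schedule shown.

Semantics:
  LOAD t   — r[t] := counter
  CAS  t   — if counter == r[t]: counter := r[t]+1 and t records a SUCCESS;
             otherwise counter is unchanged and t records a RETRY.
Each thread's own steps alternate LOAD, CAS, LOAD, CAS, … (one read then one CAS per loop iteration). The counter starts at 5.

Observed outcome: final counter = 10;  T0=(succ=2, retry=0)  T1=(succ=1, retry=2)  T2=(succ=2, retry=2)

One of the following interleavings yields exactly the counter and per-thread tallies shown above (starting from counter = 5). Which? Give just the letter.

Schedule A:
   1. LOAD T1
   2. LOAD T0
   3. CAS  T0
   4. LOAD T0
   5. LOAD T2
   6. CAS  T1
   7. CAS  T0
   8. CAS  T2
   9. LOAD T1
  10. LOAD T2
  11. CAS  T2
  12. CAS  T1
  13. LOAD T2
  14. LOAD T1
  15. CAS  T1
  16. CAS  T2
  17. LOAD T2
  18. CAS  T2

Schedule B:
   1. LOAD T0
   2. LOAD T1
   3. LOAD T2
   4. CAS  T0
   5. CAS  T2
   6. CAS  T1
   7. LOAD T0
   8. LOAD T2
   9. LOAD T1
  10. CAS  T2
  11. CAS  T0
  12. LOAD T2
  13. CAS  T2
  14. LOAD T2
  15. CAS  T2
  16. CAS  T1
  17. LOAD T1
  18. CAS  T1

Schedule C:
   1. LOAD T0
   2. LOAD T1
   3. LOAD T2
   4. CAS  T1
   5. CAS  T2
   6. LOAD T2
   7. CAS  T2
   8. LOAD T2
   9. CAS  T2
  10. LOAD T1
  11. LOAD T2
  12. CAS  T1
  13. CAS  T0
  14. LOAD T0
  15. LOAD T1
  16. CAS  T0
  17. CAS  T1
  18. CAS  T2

A

Run A:
T1 LOAD — after: cnt=5, r=5 — load
T0 LOAD — after: cnt=5, r=5 — load
T0 CAS — after: cnt=6, r=5 — ok
T0 LOAD — after: cnt=6, r=6 — load
T2 LOAD — after: cnt=6, r=6 — load
T1 CAS — after: cnt=6, r=5 — retry
T0 CAS — after: cnt=7, r=6 — ok
T2 CAS — after: cnt=7, r=6 — retry
T1 LOAD — after: cnt=7, r=7 — load
T2 LOAD — after: cnt=7, r=7 — load
T2 CAS — after: cnt=8, r=7 — ok
T1 CAS — after: cnt=8, r=7 — retry
T2 LOAD — after: cnt=8, r=8 — load
T1 LOAD — after: cnt=8, r=8 — load
T1 CAS — after: cnt=9, r=8 — ok
T2 CAS — after: cnt=9, r=8 — retry
T2 LOAD — after: cnt=9, r=9 — load
T2 CAS — after: cnt=10, r=9 — ok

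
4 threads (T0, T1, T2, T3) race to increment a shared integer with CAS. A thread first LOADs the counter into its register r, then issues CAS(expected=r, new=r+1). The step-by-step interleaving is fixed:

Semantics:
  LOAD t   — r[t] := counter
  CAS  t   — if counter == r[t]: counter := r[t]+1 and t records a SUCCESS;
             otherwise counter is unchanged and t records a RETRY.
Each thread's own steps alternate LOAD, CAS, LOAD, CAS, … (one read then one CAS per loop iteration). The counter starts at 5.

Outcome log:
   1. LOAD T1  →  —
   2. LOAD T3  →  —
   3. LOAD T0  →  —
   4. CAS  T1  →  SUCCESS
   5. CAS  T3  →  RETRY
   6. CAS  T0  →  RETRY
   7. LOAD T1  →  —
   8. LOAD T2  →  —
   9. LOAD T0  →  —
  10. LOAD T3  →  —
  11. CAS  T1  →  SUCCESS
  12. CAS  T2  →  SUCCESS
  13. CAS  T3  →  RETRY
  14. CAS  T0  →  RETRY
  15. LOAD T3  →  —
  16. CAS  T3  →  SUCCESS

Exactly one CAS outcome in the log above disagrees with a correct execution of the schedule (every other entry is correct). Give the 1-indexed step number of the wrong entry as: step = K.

step = 12

Correct run:
1. LOAD T1 → mem=5 r[T1]=5 [LOAD]
2. LOAD T3 → mem=5 r[T3]=5 [LOAD]
3. LOAD T0 → mem=5 r[T0]=5 [LOAD]
4. CAS T1 → mem=6 r[T1]=5 [OK]
5. CAS T3 → mem=6 r[T3]=5 [RETRY]
6. CAS T0 → mem=6 r[T0]=5 [RETRY]
7. LOAD T1 → mem=6 r[T1]=6 [LOAD]
8. LOAD T2 → mem=6 r[T2]=6 [LOAD]
9. LOAD T0 → mem=6 r[T0]=6 [LOAD]
10. LOAD T3 → mem=6 r[T3]=6 [LOAD]
11. CAS T1 → mem=7 r[T1]=6 [OK]
12. CAS T2 → mem=7 r[T2]=6 [RETRY]
13. CAS T3 → mem=7 r[T3]=6 [RETRY]
14. CAS T0 → mem=7 r[T0]=6 [RETRY]
15. LOAD T3 → mem=7 r[T3]=7 [LOAD]
16. CAS T3 → mem=8 r[T3]=7 [OK]
Mismatch at 12.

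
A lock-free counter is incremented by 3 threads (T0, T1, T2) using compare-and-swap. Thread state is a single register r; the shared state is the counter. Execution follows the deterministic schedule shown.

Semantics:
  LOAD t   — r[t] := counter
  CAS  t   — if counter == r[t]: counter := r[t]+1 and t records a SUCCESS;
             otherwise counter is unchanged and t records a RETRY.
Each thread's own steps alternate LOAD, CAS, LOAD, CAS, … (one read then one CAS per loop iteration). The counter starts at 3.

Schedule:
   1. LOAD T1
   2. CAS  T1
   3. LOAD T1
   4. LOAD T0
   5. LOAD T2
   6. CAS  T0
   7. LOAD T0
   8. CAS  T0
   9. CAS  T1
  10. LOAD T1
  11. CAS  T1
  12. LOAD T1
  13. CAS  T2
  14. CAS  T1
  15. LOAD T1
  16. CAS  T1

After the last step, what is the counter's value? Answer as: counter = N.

T1 LOAD — after: cnt=3, r=3 — load
T1 CAS — after: cnt=4, r=3 — ok
T1 LOAD — after: cnt=4, r=4 — load
T0 LOAD — after: cnt=4, r=4 — load
T2 LOAD — after: cnt=4, r=4 — load
T0 CAS — after: cnt=5, r=4 — ok
T0 LOAD — after: cnt=5, r=5 — load
T0 CAS — after: cnt=6, r=5 — ok
T1 CAS — after: cnt=6, r=4 — retry
T1 LOAD — after: cnt=6, r=6 — load
T1 CAS — after: cnt=7, r=6 — ok
T1 LOAD — after: cnt=7, r=7 — load
T2 CAS — after: cnt=7, r=4 — retry
T1 CAS — after: cnt=8, r=7 — ok
T1 LOAD — after: cnt=8, r=8 — load
T1 CAS — after: cnt=9, r=8 — ok

counter = 9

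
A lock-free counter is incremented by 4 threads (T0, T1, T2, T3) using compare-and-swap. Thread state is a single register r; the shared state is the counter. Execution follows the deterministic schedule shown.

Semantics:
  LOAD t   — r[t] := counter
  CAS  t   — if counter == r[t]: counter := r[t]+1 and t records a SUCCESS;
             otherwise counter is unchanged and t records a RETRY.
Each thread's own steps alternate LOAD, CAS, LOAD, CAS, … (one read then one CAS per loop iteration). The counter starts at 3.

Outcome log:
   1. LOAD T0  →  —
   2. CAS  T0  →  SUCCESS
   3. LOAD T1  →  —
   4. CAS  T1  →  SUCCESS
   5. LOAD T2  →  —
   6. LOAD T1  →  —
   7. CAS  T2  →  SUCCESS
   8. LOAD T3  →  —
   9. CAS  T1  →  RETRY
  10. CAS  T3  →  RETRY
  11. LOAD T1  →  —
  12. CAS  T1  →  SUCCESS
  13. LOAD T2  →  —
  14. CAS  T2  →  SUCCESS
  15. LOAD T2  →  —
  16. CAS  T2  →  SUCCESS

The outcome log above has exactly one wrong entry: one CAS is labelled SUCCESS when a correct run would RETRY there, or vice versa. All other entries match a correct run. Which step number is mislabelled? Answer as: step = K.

Correct run:
   1) LOAD T0:  M=3  r_T0=3
   2) CAS  T0:  M=4  r_T0=3 ✓
   3) LOAD T1:  M=4  r_T1=4
   4) CAS  T1:  M=5  r_T1=4 ✓
   5) LOAD T2:  M=5  r_T2=5
   6) LOAD T1:  M=5  r_T1=5
   7) CAS  T2:  M=6  r_T2=5 ✓
   8) LOAD T3:  M=6  r_T3=6
   9) CAS  T1:  M=6  r_T1=5 ✗
  10) CAS  T3:  M=7  r_T3=6 ✓
  11) LOAD T1:  M=7  r_T1=7
  12) CAS  T1:  M=8  r_T1=7 ✓
  13) LOAD T2:  M=8  r_T2=8
  14) CAS  T2:  M=9  r_T2=8 ✓
  15) LOAD T2:  M=9  r_T2=9
  16) CAS  T2:  M=10  r_T2=9 ✓
Mismatch at 10.

step = 10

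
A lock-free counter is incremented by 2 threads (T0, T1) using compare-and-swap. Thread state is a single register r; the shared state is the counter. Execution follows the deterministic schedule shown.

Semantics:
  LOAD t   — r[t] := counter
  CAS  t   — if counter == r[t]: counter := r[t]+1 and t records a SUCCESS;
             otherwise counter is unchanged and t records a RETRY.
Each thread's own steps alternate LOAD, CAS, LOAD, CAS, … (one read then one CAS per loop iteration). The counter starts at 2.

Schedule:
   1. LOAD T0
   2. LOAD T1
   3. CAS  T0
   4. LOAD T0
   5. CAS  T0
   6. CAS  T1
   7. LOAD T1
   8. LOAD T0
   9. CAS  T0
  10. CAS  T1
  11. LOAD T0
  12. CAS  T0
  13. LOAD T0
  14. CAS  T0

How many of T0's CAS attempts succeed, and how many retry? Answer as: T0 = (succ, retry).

T0 = (5, 0)

step 1: T0 LOAD ⇒ load; ctr=2 reg=2
step 2: T1 LOAD ⇒ load; ctr=2 reg=2
step 3: T0 CAS ⇒ ok; ctr=3 reg=2
step 4: T0 LOAD ⇒ load; ctr=3 reg=3
step 5: T0 CAS ⇒ ok; ctr=4 reg=3
step 6: T1 CAS ⇒ retry; ctr=4 reg=2
step 7: T1 LOAD ⇒ load; ctr=4 reg=4
step 8: T0 LOAD ⇒ load; ctr=4 reg=4
step 9: T0 CAS ⇒ ok; ctr=5 reg=4
step 10: T1 CAS ⇒ retry; ctr=5 reg=4
step 11: T0 LOAD ⇒ load; ctr=5 reg=5
step 12: T0 CAS ⇒ ok; ctr=6 reg=5
step 13: T0 LOAD ⇒ load; ctr=6 reg=6
step 14: T0 CAS ⇒ ok; ctr=7 reg=6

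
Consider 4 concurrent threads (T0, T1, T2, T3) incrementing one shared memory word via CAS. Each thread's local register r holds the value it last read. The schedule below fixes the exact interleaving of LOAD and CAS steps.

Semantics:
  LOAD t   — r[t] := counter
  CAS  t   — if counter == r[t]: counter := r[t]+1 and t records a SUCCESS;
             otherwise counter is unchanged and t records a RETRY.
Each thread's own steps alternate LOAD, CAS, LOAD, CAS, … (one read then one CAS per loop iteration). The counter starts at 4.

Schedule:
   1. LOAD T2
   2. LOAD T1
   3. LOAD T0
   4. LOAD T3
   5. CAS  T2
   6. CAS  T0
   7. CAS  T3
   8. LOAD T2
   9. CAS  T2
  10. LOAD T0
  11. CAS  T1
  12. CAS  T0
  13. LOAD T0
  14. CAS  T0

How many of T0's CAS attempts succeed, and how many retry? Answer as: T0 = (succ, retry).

step 1: T2 LOAD ⇒ load; ctr=4 reg=4
step 2: T1 LOAD ⇒ load; ctr=4 reg=4
step 3: T0 LOAD ⇒ load; ctr=4 reg=4
step 4: T3 LOAD ⇒ load; ctr=4 reg=4
step 5: T2 CAS ⇒ ok; ctr=5 reg=4
step 6: T0 CAS ⇒ retry; ctr=5 reg=4
step 7: T3 CAS ⇒ retry; ctr=5 reg=4
step 8: T2 LOAD ⇒ load; ctr=5 reg=5
step 9: T2 CAS ⇒ ok; ctr=6 reg=5
step 10: T0 LOAD ⇒ load; ctr=6 reg=6
step 11: T1 CAS ⇒ retry; ctr=6 reg=4
step 12: T0 CAS ⇒ ok; ctr=7 reg=6
step 13: T0 LOAD ⇒ load; ctr=7 reg=7
step 14: T0 CAS ⇒ ok; ctr=8 reg=7

T0 = (2, 1)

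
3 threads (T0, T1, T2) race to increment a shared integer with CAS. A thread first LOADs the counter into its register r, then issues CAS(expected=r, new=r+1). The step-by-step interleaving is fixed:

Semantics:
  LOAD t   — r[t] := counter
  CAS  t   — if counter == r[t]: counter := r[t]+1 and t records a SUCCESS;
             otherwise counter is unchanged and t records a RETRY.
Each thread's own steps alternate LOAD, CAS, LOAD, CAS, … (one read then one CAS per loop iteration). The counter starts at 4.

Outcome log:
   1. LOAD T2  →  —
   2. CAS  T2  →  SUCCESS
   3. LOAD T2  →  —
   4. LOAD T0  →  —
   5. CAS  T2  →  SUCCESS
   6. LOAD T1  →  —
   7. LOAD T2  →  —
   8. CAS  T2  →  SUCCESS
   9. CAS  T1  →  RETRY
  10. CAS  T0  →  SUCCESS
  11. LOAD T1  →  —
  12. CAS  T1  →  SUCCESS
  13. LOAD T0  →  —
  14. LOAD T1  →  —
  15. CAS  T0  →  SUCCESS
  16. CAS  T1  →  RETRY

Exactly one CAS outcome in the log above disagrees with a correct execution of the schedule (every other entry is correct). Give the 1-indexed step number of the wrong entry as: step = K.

step = 10

Re-executing:
#1 T2 reads 4
#2 T2 CAS(4→5) writes; counter now 5
#3 T2 reads 5
#4 T0 reads 5
#5 T2 CAS(5→6) writes; counter now 6
#6 T1 reads 6
#7 T2 reads 6
#8 T2 CAS(6→7) writes; counter now 7
#9 T1 CAS(6→7) fails; counter now 7
#10 T0 CAS(5→6) fails; counter now 7
#11 T1 reads 7
#12 T1 CAS(7→8) writes; counter now 8
#13 T0 reads 8
#14 T1 reads 8
#15 T0 CAS(8→9) writes; counter now 9
#16 T1 CAS(8→9) fails; counter now 9
Mismatch at 10.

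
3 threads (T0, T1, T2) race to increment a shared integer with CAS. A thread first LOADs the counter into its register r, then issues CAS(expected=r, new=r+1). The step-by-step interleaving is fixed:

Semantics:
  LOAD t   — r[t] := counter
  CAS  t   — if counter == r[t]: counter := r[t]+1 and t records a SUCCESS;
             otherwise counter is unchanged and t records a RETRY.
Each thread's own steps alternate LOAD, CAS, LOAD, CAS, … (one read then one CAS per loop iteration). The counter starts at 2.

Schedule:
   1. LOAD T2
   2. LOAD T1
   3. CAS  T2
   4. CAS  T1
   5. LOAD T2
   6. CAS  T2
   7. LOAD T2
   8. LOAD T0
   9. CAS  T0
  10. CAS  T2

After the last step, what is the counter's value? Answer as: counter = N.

counter = 5

1. LOAD T2 → mem=2 r[T2]=2 [LOAD]
2. LOAD T1 → mem=2 r[T1]=2 [LOAD]
3. CAS T2 → mem=3 r[T2]=2 [OK]
4. CAS T1 → mem=3 r[T1]=2 [RETRY]
5. LOAD T2 → mem=3 r[T2]=3 [LOAD]
6. CAS T2 → mem=4 r[T2]=3 [OK]
7. LOAD T2 → mem=4 r[T2]=4 [LOAD]
8. LOAD T0 → mem=4 r[T0]=4 [LOAD]
9. CAS T0 → mem=5 r[T0]=4 [OK]
10. CAS T2 → mem=5 r[T2]=4 [RETRY]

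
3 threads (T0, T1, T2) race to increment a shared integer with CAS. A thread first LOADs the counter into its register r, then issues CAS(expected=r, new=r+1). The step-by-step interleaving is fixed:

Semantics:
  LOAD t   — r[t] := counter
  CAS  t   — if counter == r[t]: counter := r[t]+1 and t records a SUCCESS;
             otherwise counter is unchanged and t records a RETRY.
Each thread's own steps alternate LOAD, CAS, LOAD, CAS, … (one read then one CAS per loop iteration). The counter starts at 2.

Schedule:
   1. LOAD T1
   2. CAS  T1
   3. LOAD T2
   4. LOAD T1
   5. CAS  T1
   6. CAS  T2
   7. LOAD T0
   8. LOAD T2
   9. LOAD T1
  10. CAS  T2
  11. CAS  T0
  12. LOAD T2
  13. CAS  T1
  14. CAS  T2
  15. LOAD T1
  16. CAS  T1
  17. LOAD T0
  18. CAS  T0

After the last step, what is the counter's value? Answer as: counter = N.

1. LOAD T1 → mem=2 r[T1]=2 [LOAD]
2. CAS T1 → mem=3 r[T1]=2 [OK]
3. LOAD T2 → mem=3 r[T2]=3 [LOAD]
4. LOAD T1 → mem=3 r[T1]=3 [LOAD]
5. CAS T1 → mem=4 r[T1]=3 [OK]
6. CAS T2 → mem=4 r[T2]=3 [RETRY]
7. LOAD T0 → mem=4 r[T0]=4 [LOAD]
8. LOAD T2 → mem=4 r[T2]=4 [LOAD]
9. LOAD T1 → mem=4 r[T1]=4 [LOAD]
10. CAS T2 → mem=5 r[T2]=4 [OK]
11. CAS T0 → mem=5 r[T0]=4 [RETRY]
12. LOAD T2 → mem=5 r[T2]=5 [LOAD]
13. CAS T1 → mem=5 r[T1]=4 [RETRY]
14. CAS T2 → mem=6 r[T2]=5 [OK]
15. LOAD T1 → mem=6 r[T1]=6 [LOAD]
16. CAS T1 → mem=7 r[T1]=6 [OK]
17. LOAD T0 → mem=7 r[T0]=7 [LOAD]
18. CAS T0 → mem=8 r[T0]=7 [OK]

counter = 8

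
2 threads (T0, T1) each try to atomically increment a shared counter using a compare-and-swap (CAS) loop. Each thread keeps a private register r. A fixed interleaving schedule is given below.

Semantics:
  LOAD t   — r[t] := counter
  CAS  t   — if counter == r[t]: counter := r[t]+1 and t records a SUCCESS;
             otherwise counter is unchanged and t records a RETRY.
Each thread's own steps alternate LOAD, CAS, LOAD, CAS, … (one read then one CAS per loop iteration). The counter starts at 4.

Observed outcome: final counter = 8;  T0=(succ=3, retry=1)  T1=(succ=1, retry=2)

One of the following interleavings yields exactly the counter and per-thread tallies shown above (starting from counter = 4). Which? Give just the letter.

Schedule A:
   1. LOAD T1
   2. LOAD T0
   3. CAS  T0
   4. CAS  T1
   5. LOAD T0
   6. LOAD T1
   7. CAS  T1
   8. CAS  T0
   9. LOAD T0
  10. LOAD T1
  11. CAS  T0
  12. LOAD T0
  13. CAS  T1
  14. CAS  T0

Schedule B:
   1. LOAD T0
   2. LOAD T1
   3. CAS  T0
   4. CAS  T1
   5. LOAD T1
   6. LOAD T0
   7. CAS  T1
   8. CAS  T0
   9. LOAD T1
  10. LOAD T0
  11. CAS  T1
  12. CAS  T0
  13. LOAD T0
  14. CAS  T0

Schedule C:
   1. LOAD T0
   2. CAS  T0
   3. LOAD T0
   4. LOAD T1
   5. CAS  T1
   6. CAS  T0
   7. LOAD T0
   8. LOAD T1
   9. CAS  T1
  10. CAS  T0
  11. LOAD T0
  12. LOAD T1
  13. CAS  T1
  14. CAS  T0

A

Tracing schedule A:
#1 T1 reads 4
#2 T0 reads 4
#3 T0 CAS(4→5) writes; counter now 5
#4 T1 CAS(4→5) fails; counter now 5
#5 T0 reads 5
#6 T1 reads 5
#7 T1 CAS(5→6) writes; counter now 6
#8 T0 CAS(5→6) fails; counter now 6
#9 T0 reads 6
#10 T1 reads 6
#11 T0 CAS(6→7) writes; counter now 7
#12 T0 reads 7
#13 T1 CAS(6→7) fails; counter now 7
#14 T0 CAS(7→8) writes; counter now 8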